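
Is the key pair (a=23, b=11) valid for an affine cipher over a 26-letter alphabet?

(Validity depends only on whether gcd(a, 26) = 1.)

Step 1: Compute gcd(23, 26).
Step 2: gcd(23, 26) = 1.
Since gcd = 1, 23 is coprime with 26, so it is a valid key.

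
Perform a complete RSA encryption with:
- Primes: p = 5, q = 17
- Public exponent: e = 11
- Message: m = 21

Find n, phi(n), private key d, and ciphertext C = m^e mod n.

Step 1: n = 5 * 17 = 85.
Step 2: phi(n) = (5-1)(17-1) = 4 * 16 = 64.
Step 3: Find d = 11^(-1) mod 64 = 35.
  Verify: 11 * 35 = 385 = 1 (mod 64).
Step 4: C = 21^11 mod 85 = 81.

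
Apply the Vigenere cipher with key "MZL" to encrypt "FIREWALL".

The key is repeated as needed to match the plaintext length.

Step 1: Repeat key to match plaintext length:
  Plaintext: FIREWALL
  Key:       MZLMZLMZ
Step 2: Encrypt each letter:
  F(5) + M(12) = (5+12) mod 26 = 17 = R
  I(8) + Z(25) = (8+25) mod 26 = 7 = H
  R(17) + L(11) = (17+11) mod 26 = 2 = C
  E(4) + M(12) = (4+12) mod 26 = 16 = Q
  W(22) + Z(25) = (22+25) mod 26 = 21 = V
  A(0) + L(11) = (0+11) mod 26 = 11 = L
  L(11) + M(12) = (11+12) mod 26 = 23 = X
  L(11) + Z(25) = (11+25) mod 26 = 10 = K
Ciphertext: RHCQVLXK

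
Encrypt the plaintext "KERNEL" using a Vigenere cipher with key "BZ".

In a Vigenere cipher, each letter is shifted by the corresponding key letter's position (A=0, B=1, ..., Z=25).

Step 1: Repeat key to match plaintext length:
  Plaintext: KERNEL
  Key:       BZBZBZ
Step 2: Encrypt each letter:
  K(10) + B(1) = (10+1) mod 26 = 11 = L
  E(4) + Z(25) = (4+25) mod 26 = 3 = D
  R(17) + B(1) = (17+1) mod 26 = 18 = S
  N(13) + Z(25) = (13+25) mod 26 = 12 = M
  E(4) + B(1) = (4+1) mod 26 = 5 = F
  L(11) + Z(25) = (11+25) mod 26 = 10 = K
Ciphertext: LDSMFK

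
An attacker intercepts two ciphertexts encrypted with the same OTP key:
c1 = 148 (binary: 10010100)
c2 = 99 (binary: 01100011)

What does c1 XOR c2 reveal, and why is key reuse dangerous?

Step 1: c1 XOR c2 = (m1 XOR k) XOR (m2 XOR k).
Step 2: By XOR associativity/commutativity: = m1 XOR m2 XOR k XOR k = m1 XOR m2.
Step 3: 10010100 XOR 01100011 = 11110111 = 247.
Step 4: The key cancels out! An attacker learns m1 XOR m2 = 247, revealing the relationship between plaintexts.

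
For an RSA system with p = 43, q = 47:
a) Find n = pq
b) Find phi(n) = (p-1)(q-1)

Step 1: n = p * q = 43 * 47 = 2021.
Step 2: phi(n) = (p-1)(q-1) = 42 * 46 = 1932.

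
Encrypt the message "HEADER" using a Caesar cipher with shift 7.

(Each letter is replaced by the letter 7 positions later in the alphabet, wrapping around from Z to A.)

Step 1: For each letter, shift forward by 7 positions (mod 26).
  H (position 7) -> position (7+7) mod 26 = 14 -> O
  E (position 4) -> position (4+7) mod 26 = 11 -> L
  A (position 0) -> position (0+7) mod 26 = 7 -> H
  D (position 3) -> position (3+7) mod 26 = 10 -> K
  E (position 4) -> position (4+7) mod 26 = 11 -> L
  R (position 17) -> position (17+7) mod 26 = 24 -> Y
Result: OLHKLY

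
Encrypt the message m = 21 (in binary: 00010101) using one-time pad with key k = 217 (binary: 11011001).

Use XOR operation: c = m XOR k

Step 1: Write out the XOR operation bit by bit:
  Message: 00010101
  Key:     11011001
  XOR:     11001100
Step 2: Convert to decimal: 11001100 = 204.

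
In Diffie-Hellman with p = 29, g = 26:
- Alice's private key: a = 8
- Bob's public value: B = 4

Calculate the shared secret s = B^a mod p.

Step 1: s = B^a mod p = 4^8 mod 29.
  4^1 mod 29 = 4
  4^2 mod 29 = (4 * 4) mod 29 = 16
  4^3 mod 29 = (16 * 4) mod 29 = 6
  4^4 mod 29 = (6 * 4) mod 29 = 24
  4^5 mod 29 = (24 * 4) mod 29 = 9
  4^6 mod 29 = (9 * 4) mod 29 = 7
  4^7 mod 29 = (7 * 4) mod 29 = 28
  4^8 mod 29 = (28 * 4) mod 29 = 25
Result: shared secret = 25.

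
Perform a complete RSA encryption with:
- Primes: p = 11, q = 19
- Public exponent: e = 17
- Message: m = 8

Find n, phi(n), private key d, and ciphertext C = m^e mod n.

Step 1: n = 11 * 19 = 209.
Step 2: phi(n) = (11-1)(19-1) = 10 * 18 = 180.
Step 3: Find d = 17^(-1) mod 180 = 53.
  Verify: 17 * 53 = 901 = 1 (mod 180).
Step 4: C = 8^17 mod 209 = 145.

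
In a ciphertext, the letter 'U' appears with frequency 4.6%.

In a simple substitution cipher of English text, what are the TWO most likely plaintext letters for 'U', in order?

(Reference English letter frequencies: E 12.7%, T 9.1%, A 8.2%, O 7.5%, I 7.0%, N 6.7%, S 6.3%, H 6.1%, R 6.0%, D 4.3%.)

Step 1: Observed frequency of 'U' is 4.6%.
Step 2: Compute distances to each reference frequency and sort:
  D (4.3%): difference = 0.3% <-- BEST
  R (6.0%): difference = 1.4% <-- RUNNER-UP
  H (6.1%): difference = 1.5%
  S (6.3%): difference = 1.7%
  N (6.7%): difference = 2.1%
Step 3: Most likely is 'D' (4.3%, diff 0.3%); second most likely is 'R' (6.0%, diff 1.4%).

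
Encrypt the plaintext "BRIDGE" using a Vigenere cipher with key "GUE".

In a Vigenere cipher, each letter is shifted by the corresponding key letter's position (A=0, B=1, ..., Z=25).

Step 1: Repeat key to match plaintext length:
  Plaintext: BRIDGE
  Key:       GUEGUE
Step 2: Encrypt each letter:
  B(1) + G(6) = (1+6) mod 26 = 7 = H
  R(17) + U(20) = (17+20) mod 26 = 11 = L
  I(8) + E(4) = (8+4) mod 26 = 12 = M
  D(3) + G(6) = (3+6) mod 26 = 9 = J
  G(6) + U(20) = (6+20) mod 26 = 0 = A
  E(4) + E(4) = (4+4) mod 26 = 8 = I
Ciphertext: HLMJAI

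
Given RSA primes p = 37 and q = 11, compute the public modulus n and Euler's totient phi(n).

Step 1: n = p * q = 37 * 11 = 407.
Step 2: phi(n) = (p-1)(q-1) = 36 * 10 = 360.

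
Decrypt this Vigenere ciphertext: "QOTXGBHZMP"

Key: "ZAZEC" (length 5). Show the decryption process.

Step 1: Key 'ZAZEC' has length 5. Extended key: ZAZECZAZEC
Step 2: Decrypt each position:
  Q(16) - Z(25) = 17 = R
  O(14) - A(0) = 14 = O
  T(19) - Z(25) = 20 = U
  X(23) - E(4) = 19 = T
  G(6) - C(2) = 4 = E
  B(1) - Z(25) = 2 = C
  H(7) - A(0) = 7 = H
  Z(25) - Z(25) = 0 = A
  M(12) - E(4) = 8 = I
  P(15) - C(2) = 13 = N
Plaintext: ROUTECHAIN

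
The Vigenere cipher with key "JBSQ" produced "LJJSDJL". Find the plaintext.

Step 1: Extend key: JBSQJBS
Step 2: Decrypt each letter (c - k) mod 26:
  L(11) - J(9) = (11-9) mod 26 = 2 = C
  J(9) - B(1) = (9-1) mod 26 = 8 = I
  J(9) - S(18) = (9-18) mod 26 = 17 = R
  S(18) - Q(16) = (18-16) mod 26 = 2 = C
  D(3) - J(9) = (3-9) mod 26 = 20 = U
  J(9) - B(1) = (9-1) mod 26 = 8 = I
  L(11) - S(18) = (11-18) mod 26 = 19 = T
Plaintext: CIRCUIT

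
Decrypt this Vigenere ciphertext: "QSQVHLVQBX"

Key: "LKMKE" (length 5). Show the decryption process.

Step 1: Key 'LKMKE' has length 5. Extended key: LKMKELKMKE
Step 2: Decrypt each position:
  Q(16) - L(11) = 5 = F
  S(18) - K(10) = 8 = I
  Q(16) - M(12) = 4 = E
  V(21) - K(10) = 11 = L
  H(7) - E(4) = 3 = D
  L(11) - L(11) = 0 = A
  V(21) - K(10) = 11 = L
  Q(16) - M(12) = 4 = E
  B(1) - K(10) = 17 = R
  X(23) - E(4) = 19 = T
Plaintext: FIELDALERT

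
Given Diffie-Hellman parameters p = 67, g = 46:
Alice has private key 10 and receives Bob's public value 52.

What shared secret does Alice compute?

Step 1: s = B^a mod p = 52^10 mod 67.
  52^1 mod 67 = 52
  52^2 mod 67 = (52 * 52) mod 67 = 24
  52^3 mod 67 = (24 * 52) mod 67 = 42
  52^4 mod 67 = (42 * 52) mod 67 = 40
  52^5 mod 67 = (40 * 52) mod 67 = 3
  52^6 mod 67 = (3 * 52) mod 67 = 22
  52^7 mod 67 = (22 * 52) mod 67 = 5
  52^8 mod 67 = (5 * 52) mod 67 = 59
  52^9 mod 67 = (59 * 52) mod 67 = 53
  52^10 mod 67 = (53 * 52) mod 67 = 9
Result: shared secret = 9.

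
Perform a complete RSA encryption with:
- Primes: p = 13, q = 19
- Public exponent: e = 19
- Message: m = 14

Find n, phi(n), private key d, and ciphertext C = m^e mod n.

Step 1: n = 13 * 19 = 247.
Step 2: phi(n) = (13-1)(19-1) = 12 * 18 = 216.
Step 3: Find d = 19^(-1) mod 216 = 91.
  Verify: 19 * 91 = 1729 = 1 (mod 216).
Step 4: C = 14^19 mod 247 = 14.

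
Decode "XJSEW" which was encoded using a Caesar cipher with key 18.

Step 1: Reverse the shift by subtracting 18 from each letter position.
  X (position 23) -> position (23-18) mod 26 = 5 -> F
  J (position 9) -> position (9-18) mod 26 = 17 -> R
  S (position 18) -> position (18-18) mod 26 = 0 -> A
  E (position 4) -> position (4-18) mod 26 = 12 -> M
  W (position 22) -> position (22-18) mod 26 = 4 -> E
Decrypted message: FRAME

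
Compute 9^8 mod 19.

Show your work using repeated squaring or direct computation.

Step 1: Compute 9^8 mod 19 step by step, reducing modulo 19 at each step.
  9^1 mod 19 = 9
  9^2 mod 19 = (9 * 9) mod 19 = 5
  9^3 mod 19 = (5 * 9) mod 19 = 7
  9^4 mod 19 = (7 * 9) mod 19 = 6
  9^5 mod 19 = (6 * 9) mod 19 = 16
  9^6 mod 19 = (16 * 9) mod 19 = 11
  9^7 mod 19 = (11 * 9) mod 19 = 4
  9^8 mod 19 = (4 * 9) mod 19 = 17
Step 2: Result = 17.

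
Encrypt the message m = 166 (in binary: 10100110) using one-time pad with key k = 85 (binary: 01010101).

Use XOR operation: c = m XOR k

Step 1: Write out the XOR operation bit by bit:
  Message: 10100110
  Key:     01010101
  XOR:     11110011
Step 2: Convert to decimal: 11110011 = 243.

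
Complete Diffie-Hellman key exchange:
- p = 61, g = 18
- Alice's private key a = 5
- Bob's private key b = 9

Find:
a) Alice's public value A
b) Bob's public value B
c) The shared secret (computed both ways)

Step 1: A = g^a mod p = 18^5 mod 61 = 32.
Step 2: B = g^b mod p = 18^9 mod 61 = 23.
Step 3: Alice computes s = B^a mod p = 23^5 mod 61 = 50.
Step 4: Bob computes s = A^b mod p = 32^9 mod 61 = 50.
Both sides agree: shared secret = 50.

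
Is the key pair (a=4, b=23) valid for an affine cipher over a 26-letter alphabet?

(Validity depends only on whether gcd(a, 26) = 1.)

Step 1: Compute gcd(4, 26).
Step 2: gcd(4, 26) = 2.
Since gcd = 2 != 1, 4 shares a common factor with 26, so it cannot be used.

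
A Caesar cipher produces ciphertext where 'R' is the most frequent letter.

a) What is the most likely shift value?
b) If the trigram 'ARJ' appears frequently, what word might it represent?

Step 1: In English, 'E' is the most frequent letter (12.7%).
Step 2: The most frequent ciphertext letter is 'R' (position 17).
Step 3: Shift = (17 - 4) mod 26 = 13.
Step 4: Decrypt 'ARJ' by shifting back 13:
  A -> N
  R -> E
  J -> W
Step 5: 'ARJ' decrypts to 'NEW'.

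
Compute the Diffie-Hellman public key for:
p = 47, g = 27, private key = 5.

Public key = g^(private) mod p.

Step 1: A = g^a mod p = 27^5 mod 47.
  27^1 mod 47 = 27
  27^2 mod 47 = (27 * 27) mod 47 = 24
  27^3 mod 47 = (24 * 27) mod 47 = 37
  27^4 mod 47 = (37 * 27) mod 47 = 12
  27^5 mod 47 = (12 * 27) mod 47 = 42
Result: A = 42.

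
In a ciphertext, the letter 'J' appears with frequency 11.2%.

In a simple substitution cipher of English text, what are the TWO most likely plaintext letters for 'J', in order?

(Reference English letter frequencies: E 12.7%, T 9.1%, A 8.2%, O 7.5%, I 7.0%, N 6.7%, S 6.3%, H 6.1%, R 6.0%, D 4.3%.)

Step 1: Observed frequency of 'J' is 11.2%.
Step 2: Compute distances to each reference frequency and sort:
  E (12.7%): difference = 1.5% <-- BEST
  T (9.1%): difference = 2.1% <-- RUNNER-UP
  A (8.2%): difference = 3.0%
  O (7.5%): difference = 3.7%
  I (7.0%): difference = 4.2%
Step 3: Most likely is 'E' (12.7%, diff 1.5%); second most likely is 'T' (9.1%, diff 2.1%).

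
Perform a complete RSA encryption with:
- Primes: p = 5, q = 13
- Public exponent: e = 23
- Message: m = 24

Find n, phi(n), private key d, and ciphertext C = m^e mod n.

Step 1: n = 5 * 13 = 65.
Step 2: phi(n) = (5-1)(13-1) = 4 * 12 = 48.
Step 3: Find d = 23^(-1) mod 48 = 23.
  Verify: 23 * 23 = 529 = 1 (mod 48).
Step 4: C = 24^23 mod 65 = 19.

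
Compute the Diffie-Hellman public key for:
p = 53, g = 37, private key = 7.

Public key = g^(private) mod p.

Step 1: A = g^a mod p = 37^7 mod 53.
  37^1 mod 53 = 37
  37^2 mod 53 = (37 * 37) mod 53 = 44
  37^3 mod 53 = (44 * 37) mod 53 = 38
  37^4 mod 53 = (38 * 37) mod 53 = 28
  37^5 mod 53 = (28 * 37) mod 53 = 29
  37^6 mod 53 = (29 * 37) mod 53 = 13
  37^7 mod 53 = (13 * 37) mod 53 = 4
Result: A = 4.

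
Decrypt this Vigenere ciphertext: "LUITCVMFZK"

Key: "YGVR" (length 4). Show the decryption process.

Step 1: Key 'YGVR' has length 4. Extended key: YGVRYGVRYG
Step 2: Decrypt each position:
  L(11) - Y(24) = 13 = N
  U(20) - G(6) = 14 = O
  I(8) - V(21) = 13 = N
  T(19) - R(17) = 2 = C
  C(2) - Y(24) = 4 = E
  V(21) - G(6) = 15 = P
  M(12) - V(21) = 17 = R
  F(5) - R(17) = 14 = O
  Z(25) - Y(24) = 1 = B
  K(10) - G(6) = 4 = E
Plaintext: NONCEPROBE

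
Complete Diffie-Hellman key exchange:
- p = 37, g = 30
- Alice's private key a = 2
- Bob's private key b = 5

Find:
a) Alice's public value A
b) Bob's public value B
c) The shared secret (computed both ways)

Step 1: A = g^a mod p = 30^2 mod 37 = 12.
Step 2: B = g^b mod p = 30^5 mod 37 = 28.
Step 3: Alice computes s = B^a mod p = 28^2 mod 37 = 7.
Step 4: Bob computes s = A^b mod p = 12^5 mod 37 = 7.
Both sides agree: shared secret = 7.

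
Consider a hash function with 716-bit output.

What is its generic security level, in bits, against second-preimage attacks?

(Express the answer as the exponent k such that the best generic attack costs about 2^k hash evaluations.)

Step 1: The hash has a 716-bit output.
Step 2: Second-preimage resistance means: given a specific input x, it should be infeasible to find a different y with h(y) = h(x).
With a 716-bit output, a generic search for a second preimage costs about 2^716 evaluations (each trial matches the fixed target with probability 2^-716).
Step 3: Security level = 716 bits.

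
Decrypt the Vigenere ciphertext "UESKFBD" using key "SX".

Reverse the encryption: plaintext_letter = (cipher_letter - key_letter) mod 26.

Step 1: Extend key: SXSXSXS
Step 2: Decrypt each letter (c - k) mod 26:
  U(20) - S(18) = (20-18) mod 26 = 2 = C
  E(4) - X(23) = (4-23) mod 26 = 7 = H
  S(18) - S(18) = (18-18) mod 26 = 0 = A
  K(10) - X(23) = (10-23) mod 26 = 13 = N
  F(5) - S(18) = (5-18) mod 26 = 13 = N
  B(1) - X(23) = (1-23) mod 26 = 4 = E
  D(3) - S(18) = (3-18) mod 26 = 11 = L
Plaintext: CHANNEL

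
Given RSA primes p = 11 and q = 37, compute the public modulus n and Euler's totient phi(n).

Step 1: n = p * q = 11 * 37 = 407.
Step 2: phi(n) = (p-1)(q-1) = 10 * 36 = 360.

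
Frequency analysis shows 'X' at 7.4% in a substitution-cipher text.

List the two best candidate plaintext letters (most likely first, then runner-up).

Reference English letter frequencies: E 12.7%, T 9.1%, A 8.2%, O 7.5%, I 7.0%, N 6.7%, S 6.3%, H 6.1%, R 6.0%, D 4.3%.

Step 1: Observed frequency of 'X' is 7.4%.
Step 2: Compute distances to each reference frequency and sort:
  O (7.5%): difference = 0.1% <-- BEST
  I (7.0%): difference = 0.4% <-- RUNNER-UP
  N (6.7%): difference = 0.7%
  A (8.2%): difference = 0.8%
  S (6.3%): difference = 1.1%
Step 3: Most likely is 'O' (7.5%, diff 0.1%); second most likely is 'I' (7.0%, diff 0.4%).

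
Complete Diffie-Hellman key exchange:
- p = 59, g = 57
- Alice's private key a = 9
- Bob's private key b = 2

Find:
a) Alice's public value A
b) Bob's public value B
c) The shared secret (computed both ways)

Step 1: A = g^a mod p = 57^9 mod 59 = 19.
Step 2: B = g^b mod p = 57^2 mod 59 = 4.
Step 3: Alice computes s = B^a mod p = 4^9 mod 59 = 7.
Step 4: Bob computes s = A^b mod p = 19^2 mod 59 = 7.
Both sides agree: shared secret = 7.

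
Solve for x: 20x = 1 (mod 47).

Step 1: We need x such that 20 * x = 1 (mod 47).
Step 2: Using the extended Euclidean algorithm or trial:
  20 * 40 = 800 = 17 * 47 + 1.
Step 3: Since 800 mod 47 = 1, the inverse is x = 40.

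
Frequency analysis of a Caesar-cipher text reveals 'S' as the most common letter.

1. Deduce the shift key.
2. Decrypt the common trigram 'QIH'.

Step 1: In English, 'E' is the most frequent letter (12.7%).
Step 2: The most frequent ciphertext letter is 'S' (position 18).
Step 3: Shift = (18 - 4) mod 26 = 14.
Step 4: Decrypt 'QIH' by shifting back 14:
  Q -> C
  I -> U
  H -> T
Step 5: 'QIH' decrypts to 'CUT'.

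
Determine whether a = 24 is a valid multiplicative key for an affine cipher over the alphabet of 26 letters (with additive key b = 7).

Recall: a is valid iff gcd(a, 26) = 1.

Step 1: Compute gcd(24, 26).
Step 2: gcd(24, 26) = 2.
Since gcd = 2 != 1, 24 shares a common factor with 26, so it cannot be used.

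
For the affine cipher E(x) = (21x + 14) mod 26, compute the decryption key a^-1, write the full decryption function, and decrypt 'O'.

Step 1: Find a^-1, the modular inverse of 21 mod 26.
Step 2: We need 21 * a^-1 = 1 (mod 26).
Step 3: 21 * 5 = 105 = 4 * 26 + 1, so a^-1 = 5.
Step 4: D(y) = 5(y - 14) mod 26.
Step 5: Apply to 'O' (y = 14): D(14) = 5 * (14 - 14) mod 26 = 5 * 0 mod 26 = 0 -> 'A'.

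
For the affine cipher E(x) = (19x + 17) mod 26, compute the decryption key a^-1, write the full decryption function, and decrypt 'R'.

Step 1: Find a^-1, the modular inverse of 19 mod 26.
Step 2: We need 19 * a^-1 = 1 (mod 26).
Step 3: 19 * 11 = 209 = 8 * 26 + 1, so a^-1 = 11.
Step 4: D(y) = 11(y - 17) mod 26.
Step 5: Apply to 'R' (y = 17): D(17) = 11 * (17 - 17) mod 26 = 11 * 0 mod 26 = 0 -> 'A'.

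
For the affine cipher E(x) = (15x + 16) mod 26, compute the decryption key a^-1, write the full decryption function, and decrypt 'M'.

Step 1: Find a^-1, the modular inverse of 15 mod 26.
Step 2: We need 15 * a^-1 = 1 (mod 26).
Step 3: 15 * 7 = 105 = 4 * 26 + 1, so a^-1 = 7.
Step 4: D(y) = 7(y - 16) mod 26.
Step 5: Apply to 'M' (y = 12): D(12) = 7 * (12 - 16) mod 26 = 7 * -4 mod 26 = 24 -> 'Y'.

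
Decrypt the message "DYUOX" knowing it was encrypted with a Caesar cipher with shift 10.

Step 1: Reverse the shift by subtracting 10 from each letter position.
  D (position 3) -> position (3-10) mod 26 = 19 -> T
  Y (position 24) -> position (24-10) mod 26 = 14 -> O
  U (position 20) -> position (20-10) mod 26 = 10 -> K
  O (position 14) -> position (14-10) mod 26 = 4 -> E
  X (position 23) -> position (23-10) mod 26 = 13 -> N
Decrypted message: TOKEN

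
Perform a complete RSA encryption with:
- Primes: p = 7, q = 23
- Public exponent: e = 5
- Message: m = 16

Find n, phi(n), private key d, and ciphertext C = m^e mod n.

Step 1: n = 7 * 23 = 161.
Step 2: phi(n) = (7-1)(23-1) = 6 * 22 = 132.
Step 3: Find d = 5^(-1) mod 132 = 53.
  Verify: 5 * 53 = 265 = 1 (mod 132).
Step 4: C = 16^5 mod 161 = 144.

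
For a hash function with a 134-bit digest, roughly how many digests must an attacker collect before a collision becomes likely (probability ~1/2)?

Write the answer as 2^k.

Step 1: The birthday paradox gives collision probability ~50% after sqrt(2^n) = 2^(n/2) hashes.
Step 2: For 134-bit output: 2^(134/2) = 2^67.
Step 3: Approximately 2^67 hash computations needed.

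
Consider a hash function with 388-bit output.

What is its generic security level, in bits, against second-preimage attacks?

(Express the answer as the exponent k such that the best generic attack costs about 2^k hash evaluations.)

Step 1: The hash has a 388-bit output.
Step 2: Second-preimage resistance means: given a specific input x, it should be infeasible to find a different y with h(y) = h(x).
With a 388-bit output, a generic search for a second preimage costs about 2^388 evaluations (each trial matches the fixed target with probability 2^-388).
Step 3: Security level = 388 bits.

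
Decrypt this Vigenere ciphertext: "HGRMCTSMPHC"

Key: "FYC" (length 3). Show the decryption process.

Step 1: Key 'FYC' has length 3. Extended key: FYCFYCFYCFY
Step 2: Decrypt each position:
  H(7) - F(5) = 2 = C
  G(6) - Y(24) = 8 = I
  R(17) - C(2) = 15 = P
  M(12) - F(5) = 7 = H
  C(2) - Y(24) = 4 = E
  T(19) - C(2) = 17 = R
  S(18) - F(5) = 13 = N
  M(12) - Y(24) = 14 = O
  P(15) - C(2) = 13 = N
  H(7) - F(5) = 2 = C
  C(2) - Y(24) = 4 = E
Plaintext: CIPHERNONCE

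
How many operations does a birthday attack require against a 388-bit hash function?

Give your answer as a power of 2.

Step 1: The birthday paradox gives collision probability ~50% after sqrt(2^n) = 2^(n/2) hashes.
Step 2: For 388-bit output: 2^(388/2) = 2^194.
Step 3: Approximately 2^194 hash computations needed.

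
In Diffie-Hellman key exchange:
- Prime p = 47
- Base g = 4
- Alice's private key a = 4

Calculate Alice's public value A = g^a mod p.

Step 1: A = g^a mod p = 4^4 mod 47.
  4^1 mod 47 = 4
  4^2 mod 47 = (4 * 4) mod 47 = 16
  4^3 mod 47 = (16 * 4) mod 47 = 17
  4^4 mod 47 = (17 * 4) mod 47 = 21
Result: A = 21.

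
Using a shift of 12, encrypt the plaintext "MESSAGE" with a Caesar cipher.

Step 1: For each letter, shift forward by 12 positions (mod 26).
  M (position 12) -> position (12+12) mod 26 = 24 -> Y
  E (position 4) -> position (4+12) mod 26 = 16 -> Q
  S (position 18) -> position (18+12) mod 26 = 4 -> E
  S (position 18) -> position (18+12) mod 26 = 4 -> E
  A (position 0) -> position (0+12) mod 26 = 12 -> M
  G (position 6) -> position (6+12) mod 26 = 18 -> S
  E (position 4) -> position (4+12) mod 26 = 16 -> Q
Result: YQEEMSQ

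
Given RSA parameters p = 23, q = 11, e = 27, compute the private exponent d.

Step 1: n = 23 * 11 = 253.
Step 2: phi(n) = 22 * 10 = 220.
Step 3: Find d such that 27 * d = 1 (mod 220).
Step 4: d = 27^(-1) mod 220 = 163.
Verification: 27 * 163 = 4401 = 20 * 220 + 1.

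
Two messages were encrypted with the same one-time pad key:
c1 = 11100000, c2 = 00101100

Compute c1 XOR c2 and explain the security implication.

Step 1: c1 XOR c2 = (m1 XOR k) XOR (m2 XOR k).
Step 2: By XOR associativity/commutativity: = m1 XOR m2 XOR k XOR k = m1 XOR m2.
Step 3: 11100000 XOR 00101100 = 11001100 = 204.
Step 4: The key cancels out! An attacker learns m1 XOR m2 = 204, revealing the relationship between plaintexts.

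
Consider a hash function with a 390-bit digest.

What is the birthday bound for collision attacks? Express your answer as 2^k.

Step 1: The birthday paradox gives collision probability ~50% after sqrt(2^n) = 2^(n/2) hashes.
Step 2: For 390-bit output: 2^(390/2) = 2^195.
Step 3: Approximately 2^195 hash computations needed.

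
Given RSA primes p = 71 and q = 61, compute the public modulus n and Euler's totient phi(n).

Step 1: n = p * q = 71 * 61 = 4331.
Step 2: phi(n) = (p-1)(q-1) = 70 * 60 = 4200.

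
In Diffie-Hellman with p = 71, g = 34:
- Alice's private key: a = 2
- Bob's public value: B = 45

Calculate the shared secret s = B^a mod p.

Step 1: s = B^a mod p = 45^2 mod 71.
  45^1 mod 71 = 45
  45^2 mod 71 = (45 * 45) mod 71 = 37
Result: shared secret = 37.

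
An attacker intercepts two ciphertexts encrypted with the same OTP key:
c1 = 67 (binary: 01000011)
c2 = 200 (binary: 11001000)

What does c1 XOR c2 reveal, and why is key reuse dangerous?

Step 1: c1 XOR c2 = (m1 XOR k) XOR (m2 XOR k).
Step 2: By XOR associativity/commutativity: = m1 XOR m2 XOR k XOR k = m1 XOR m2.
Step 3: 01000011 XOR 11001000 = 10001011 = 139.
Step 4: The key cancels out! An attacker learns m1 XOR m2 = 139, revealing the relationship between plaintexts.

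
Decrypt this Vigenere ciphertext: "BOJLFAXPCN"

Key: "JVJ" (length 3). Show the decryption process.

Step 1: Key 'JVJ' has length 3. Extended key: JVJJVJJVJJ
Step 2: Decrypt each position:
  B(1) - J(9) = 18 = S
  O(14) - V(21) = 19 = T
  J(9) - J(9) = 0 = A
  L(11) - J(9) = 2 = C
  F(5) - V(21) = 10 = K
  A(0) - J(9) = 17 = R
  X(23) - J(9) = 14 = O
  P(15) - V(21) = 20 = U
  C(2) - J(9) = 19 = T
  N(13) - J(9) = 4 = E
Plaintext: STACKROUTE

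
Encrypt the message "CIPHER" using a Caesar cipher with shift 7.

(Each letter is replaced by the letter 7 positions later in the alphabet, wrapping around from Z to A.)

Step 1: For each letter, shift forward by 7 positions (mod 26).
  C (position 2) -> position (2+7) mod 26 = 9 -> J
  I (position 8) -> position (8+7) mod 26 = 15 -> P
  P (position 15) -> position (15+7) mod 26 = 22 -> W
  H (position 7) -> position (7+7) mod 26 = 14 -> O
  E (position 4) -> position (4+7) mod 26 = 11 -> L
  R (position 17) -> position (17+7) mod 26 = 24 -> Y
Result: JPWOLY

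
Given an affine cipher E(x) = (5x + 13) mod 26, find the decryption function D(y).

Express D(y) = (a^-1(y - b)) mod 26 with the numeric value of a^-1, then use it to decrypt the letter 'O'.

Step 1: Find a^-1, the modular inverse of 5 mod 26.
Step 2: We need 5 * a^-1 = 1 (mod 26).
Step 3: 5 * 21 = 105 = 4 * 26 + 1, so a^-1 = 21.
Step 4: D(y) = 21(y - 13) mod 26.
Step 5: Apply to 'O' (y = 14): D(14) = 21 * (14 - 13) mod 26 = 21 * 1 mod 26 = 21 -> 'V'.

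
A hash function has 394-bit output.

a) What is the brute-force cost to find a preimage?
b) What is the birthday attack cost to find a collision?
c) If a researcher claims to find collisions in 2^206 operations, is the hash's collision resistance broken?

Step 1: Preimage resistance requires brute-force of 2^394 operations.
Step 2: Collision resistance (birthday bound) = 2^(394/2) = 2^197.
Step 3: The claimed attack costs 2^206 operations.
Step 4: Since 2^206 >= 2^197, the claimed attack is no faster than the generic birthday attack, so this does not break collision resistance.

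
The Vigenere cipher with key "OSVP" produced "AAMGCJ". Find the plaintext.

Step 1: Extend key: OSVPOS
Step 2: Decrypt each letter (c - k) mod 26:
  A(0) - O(14) = (0-14) mod 26 = 12 = M
  A(0) - S(18) = (0-18) mod 26 = 8 = I
  M(12) - V(21) = (12-21) mod 26 = 17 = R
  G(6) - P(15) = (6-15) mod 26 = 17 = R
  C(2) - O(14) = (2-14) mod 26 = 14 = O
  J(9) - S(18) = (9-18) mod 26 = 17 = R
Plaintext: MIRROR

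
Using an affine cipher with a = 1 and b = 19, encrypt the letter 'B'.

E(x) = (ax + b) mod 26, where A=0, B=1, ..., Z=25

Step 1: Convert 'B' to number: x = 1.
Step 2: E(1) = (1 * 1 + 19) mod 26 = 20 mod 26 = 20.
Step 3: Convert 20 back to letter: U.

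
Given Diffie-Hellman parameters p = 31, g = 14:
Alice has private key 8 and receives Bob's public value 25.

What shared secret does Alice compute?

Step 1: s = B^a mod p = 25^8 mod 31.
  25^1 mod 31 = 25
  25^2 mod 31 = (25 * 25) mod 31 = 5
  25^3 mod 31 = (5 * 25) mod 31 = 1
  25^4 mod 31 = (1 * 25) mod 31 = 25
  25^5 mod 31 = (25 * 25) mod 31 = 5
  25^6 mod 31 = (5 * 25) mod 31 = 1
  25^7 mod 31 = (1 * 25) mod 31 = 25
  25^8 mod 31 = (25 * 25) mod 31 = 5
Result: shared secret = 5.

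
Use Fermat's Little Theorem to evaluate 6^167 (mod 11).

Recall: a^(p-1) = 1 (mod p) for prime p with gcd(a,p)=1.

Step 1: Since 11 is prime, by Fermat's Little Theorem: 6^10 = 1 (mod 11).
Step 2: Reduce exponent: 167 mod 10 = 7.
Step 3: So 6^167 = 6^7 (mod 11).
Step 4: 6^7 mod 11 = 8.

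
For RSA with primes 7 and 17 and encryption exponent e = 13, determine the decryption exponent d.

Step 1: n = 7 * 17 = 119.
Step 2: phi(n) = 6 * 16 = 96.
Step 3: Find d such that 13 * d = 1 (mod 96).
Step 4: d = 13^(-1) mod 96 = 37.
Verification: 13 * 37 = 481 = 5 * 96 + 1.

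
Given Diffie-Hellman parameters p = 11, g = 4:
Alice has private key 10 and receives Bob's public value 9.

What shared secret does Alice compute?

Step 1: s = B^a mod p = 9^10 mod 11.
  9^1 mod 11 = 9
  9^2 mod 11 = (9 * 9) mod 11 = 4
  9^3 mod 11 = (4 * 9) mod 11 = 3
  9^4 mod 11 = (3 * 9) mod 11 = 5
  9^5 mod 11 = (5 * 9) mod 11 = 1
  9^6 mod 11 = (1 * 9) mod 11 = 9
  9^7 mod 11 = (9 * 9) mod 11 = 4
  9^8 mod 11 = (4 * 9) mod 11 = 3
  9^9 mod 11 = (3 * 9) mod 11 = 5
  9^10 mod 11 = (5 * 9) mod 11 = 1
Result: shared secret = 1.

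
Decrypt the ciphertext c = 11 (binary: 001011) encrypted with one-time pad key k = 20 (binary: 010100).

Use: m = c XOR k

Step 1: XOR ciphertext with key:
  Ciphertext: 001011
  Key:        010100
  XOR:        011111
Step 2: Plaintext = 011111 = 31 in decimal.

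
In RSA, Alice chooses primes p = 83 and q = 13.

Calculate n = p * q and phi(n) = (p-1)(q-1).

Step 1: n = p * q = 83 * 13 = 1079.
Step 2: phi(n) = (p-1)(q-1) = 82 * 12 = 984.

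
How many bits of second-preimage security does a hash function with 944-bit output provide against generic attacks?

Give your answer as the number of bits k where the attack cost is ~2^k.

Step 1: The hash has a 944-bit output.
Step 2: Second-preimage resistance means: given a specific input x, it should be infeasible to find a different y with h(y) = h(x).
With a 944-bit output, a generic search for a second preimage costs about 2^944 evaluations (each trial matches the fixed target with probability 2^-944).
Step 3: Security level = 944 bits.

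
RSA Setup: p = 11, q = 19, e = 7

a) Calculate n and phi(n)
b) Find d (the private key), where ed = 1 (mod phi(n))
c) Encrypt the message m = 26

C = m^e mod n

Step 1: n = 11 * 19 = 209.
Step 2: phi(n) = (11-1)(19-1) = 10 * 18 = 180.
Step 3: Find d = 7^(-1) mod 180 = 103.
  Verify: 7 * 103 = 721 = 1 (mod 180).
Step 4: C = 26^7 mod 209 = 159.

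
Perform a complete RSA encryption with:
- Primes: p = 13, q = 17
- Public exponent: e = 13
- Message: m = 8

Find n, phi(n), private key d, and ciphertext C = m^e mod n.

Step 1: n = 13 * 17 = 221.
Step 2: phi(n) = (13-1)(17-1) = 12 * 16 = 192.
Step 3: Find d = 13^(-1) mod 192 = 133.
  Verify: 13 * 133 = 1729 = 1 (mod 192).
Step 4: C = 8^13 mod 221 = 60.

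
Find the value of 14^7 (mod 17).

Step 1: Compute 14^7 mod 17 step by step, reducing modulo 17 at each step.
  14^1 mod 17 = 14
  14^2 mod 17 = (14 * 14) mod 17 = 9
  14^3 mod 17 = (9 * 14) mod 17 = 7
  14^4 mod 17 = (7 * 14) mod 17 = 13
  14^5 mod 17 = (13 * 14) mod 17 = 12
  14^6 mod 17 = (12 * 14) mod 17 = 15
  14^7 mod 17 = (15 * 14) mod 17 = 6
Step 2: Result = 6.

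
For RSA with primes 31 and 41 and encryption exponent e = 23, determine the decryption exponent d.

Step 1: n = 31 * 41 = 1271.
Step 2: phi(n) = 30 * 40 = 1200.
Step 3: Find d such that 23 * d = 1 (mod 1200).
Step 4: d = 23^(-1) mod 1200 = 887.
Verification: 23 * 887 = 20401 = 17 * 1200 + 1.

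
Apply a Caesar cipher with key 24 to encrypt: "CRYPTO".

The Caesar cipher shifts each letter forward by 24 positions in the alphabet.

Step 1: For each letter, shift forward by 24 positions (mod 26).
  C (position 2) -> position (2+24) mod 26 = 0 -> A
  R (position 17) -> position (17+24) mod 26 = 15 -> P
  Y (position 24) -> position (24+24) mod 26 = 22 -> W
  P (position 15) -> position (15+24) mod 26 = 13 -> N
  T (position 19) -> position (19+24) mod 26 = 17 -> R
  O (position 14) -> position (14+24) mod 26 = 12 -> M
Result: APWNRM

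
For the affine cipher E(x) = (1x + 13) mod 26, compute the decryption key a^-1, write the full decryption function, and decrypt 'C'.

Step 1: Find a^-1, the modular inverse of 1 mod 26.
Step 2: We need 1 * a^-1 = 1 (mod 26).
Step 3: 1 * 1 = 1 = 0 * 26 + 1, so a^-1 = 1.
Step 4: D(y) = 1(y - 13) mod 26.
Step 5: Apply to 'C' (y = 2): D(2) = 1 * (2 - 13) mod 26 = 1 * -11 mod 26 = 15 -> 'P'.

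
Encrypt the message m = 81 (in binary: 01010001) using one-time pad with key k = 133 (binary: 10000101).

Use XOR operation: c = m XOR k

Step 1: Write out the XOR operation bit by bit:
  Message: 01010001
  Key:     10000101
  XOR:     11010100
Step 2: Convert to decimal: 11010100 = 212.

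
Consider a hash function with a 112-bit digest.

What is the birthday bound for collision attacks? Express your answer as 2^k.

Step 1: The birthday paradox gives collision probability ~50% after sqrt(2^n) = 2^(n/2) hashes.
Step 2: For 112-bit output: 2^(112/2) = 2^56.
Step 3: Approximately 2^56 hash computations needed.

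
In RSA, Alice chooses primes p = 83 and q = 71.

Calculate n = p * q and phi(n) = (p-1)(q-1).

Step 1: n = p * q = 83 * 71 = 5893.
Step 2: phi(n) = (p-1)(q-1) = 82 * 70 = 5740.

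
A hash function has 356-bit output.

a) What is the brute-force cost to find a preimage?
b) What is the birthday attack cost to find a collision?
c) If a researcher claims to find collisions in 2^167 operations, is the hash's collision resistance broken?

Step 1: Preimage resistance requires brute-force of 2^356 operations.
Step 2: Collision resistance (birthday bound) = 2^(356/2) = 2^178.
Step 3: The claimed attack costs 2^167 operations.
Step 4: Since 2^167 < 2^178, the claimed attack beats the generic birthday bound, so collision resistance is broken.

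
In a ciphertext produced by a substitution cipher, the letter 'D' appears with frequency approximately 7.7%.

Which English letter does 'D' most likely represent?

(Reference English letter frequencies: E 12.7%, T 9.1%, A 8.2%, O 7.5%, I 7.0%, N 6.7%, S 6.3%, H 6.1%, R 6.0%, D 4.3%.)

Step 1: The observed frequency is 7.7%.
Step 2: Compare with English frequencies:
  E: 12.7% (difference: 5.0%)
  T: 9.1% (difference: 1.4%)
  A: 8.2% (difference: 0.5%)
  O: 7.5% (difference: 0.2%) <-- closest
  I: 7.0% (difference: 0.7%)
  N: 6.7% (difference: 1.0%)
  S: 6.3% (difference: 1.4%)
  H: 6.1% (difference: 1.6%)
  R: 6.0% (difference: 1.7%)
  D: 4.3% (difference: 3.4%)
Step 3: 'D' most likely represents 'O' (frequency 7.5%).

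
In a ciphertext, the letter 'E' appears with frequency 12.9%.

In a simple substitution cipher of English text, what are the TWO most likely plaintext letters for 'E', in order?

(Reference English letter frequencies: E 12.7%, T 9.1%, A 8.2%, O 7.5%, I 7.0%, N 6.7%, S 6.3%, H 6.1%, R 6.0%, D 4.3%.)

Step 1: Observed frequency of 'E' is 12.9%.
Step 2: Compute distances to each reference frequency and sort:
  E (12.7%): difference = 0.2% <-- BEST
  T (9.1%): difference = 3.8% <-- RUNNER-UP
  A (8.2%): difference = 4.7%
  O (7.5%): difference = 5.4%
  I (7.0%): difference = 5.9%
Step 3: Most likely is 'E' (12.7%, diff 0.2%); second most likely is 'T' (9.1%, diff 3.8%).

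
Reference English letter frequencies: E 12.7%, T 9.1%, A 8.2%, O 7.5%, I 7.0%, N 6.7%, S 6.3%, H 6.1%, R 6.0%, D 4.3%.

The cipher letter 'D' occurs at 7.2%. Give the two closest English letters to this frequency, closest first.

Step 1: Observed frequency of 'D' is 7.2%.
Step 2: Compute distances to each reference frequency and sort:
  I (7.0%): difference = 0.2% <-- BEST
  O (7.5%): difference = 0.3% <-- RUNNER-UP
  N (6.7%): difference = 0.5%
  S (6.3%): difference = 0.9%
  A (8.2%): difference = 1.0%
Step 3: Most likely is 'I' (7.0%, diff 0.2%); second most likely is 'O' (7.5%, diff 0.3%).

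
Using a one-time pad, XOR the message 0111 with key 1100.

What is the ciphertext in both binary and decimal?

Step 1: Write out the XOR operation bit by bit:
  Message: 0111
  Key:     1100
  XOR:     1011
Step 2: Convert to decimal: 1011 = 11.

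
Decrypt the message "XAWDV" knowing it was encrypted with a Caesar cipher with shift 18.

Step 1: Reverse the shift by subtracting 18 from each letter position.
  X (position 23) -> position (23-18) mod 26 = 5 -> F
  A (position 0) -> position (0-18) mod 26 = 8 -> I
  W (position 22) -> position (22-18) mod 26 = 4 -> E
  D (position 3) -> position (3-18) mod 26 = 11 -> L
  V (position 21) -> position (21-18) mod 26 = 3 -> D
Decrypted message: FIELD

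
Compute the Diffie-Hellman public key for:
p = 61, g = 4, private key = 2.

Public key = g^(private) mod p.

Step 1: A = g^a mod p = 4^2 mod 61.
  4^1 mod 61 = 4
  4^2 mod 61 = (4 * 4) mod 61 = 16
Result: A = 16.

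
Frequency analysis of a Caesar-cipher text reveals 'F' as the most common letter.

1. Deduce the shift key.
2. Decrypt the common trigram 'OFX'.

Step 1: In English, 'E' is the most frequent letter (12.7%).
Step 2: The most frequent ciphertext letter is 'F' (position 5).
Step 3: Shift = (5 - 4) mod 26 = 1.
Step 4: Decrypt 'OFX' by shifting back 1:
  O -> N
  F -> E
  X -> W
Step 5: 'OFX' decrypts to 'NEW'.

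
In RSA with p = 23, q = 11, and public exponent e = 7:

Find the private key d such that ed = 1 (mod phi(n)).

Step 1: n = 23 * 11 = 253.
Step 2: phi(n) = 22 * 10 = 220.
Step 3: Find d such that 7 * d = 1 (mod 220).
Step 4: d = 7^(-1) mod 220 = 63.
Verification: 7 * 63 = 441 = 2 * 220 + 1.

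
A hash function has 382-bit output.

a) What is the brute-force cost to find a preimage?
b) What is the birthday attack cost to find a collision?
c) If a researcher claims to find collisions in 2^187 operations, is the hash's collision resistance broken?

Step 1: Preimage resistance requires brute-force of 2^382 operations.
Step 2: Collision resistance (birthday bound) = 2^(382/2) = 2^191.
Step 3: The claimed attack costs 2^187 operations.
Step 4: Since 2^187 < 2^191, the claimed attack beats the generic birthday bound, so collision resistance is broken.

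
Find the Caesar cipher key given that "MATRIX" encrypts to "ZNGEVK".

Step 1: Compare first letters: M (position 12) -> Z (position 25).
Step 2: Shift = (25 - 12) mod 26 = 13.
The shift value is 13.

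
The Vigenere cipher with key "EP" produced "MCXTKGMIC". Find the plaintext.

Step 1: Extend key: EPEPEPEPE
Step 2: Decrypt each letter (c - k) mod 26:
  M(12) - E(4) = (12-4) mod 26 = 8 = I
  C(2) - P(15) = (2-15) mod 26 = 13 = N
  X(23) - E(4) = (23-4) mod 26 = 19 = T
  T(19) - P(15) = (19-15) mod 26 = 4 = E
  K(10) - E(4) = (10-4) mod 26 = 6 = G
  G(6) - P(15) = (6-15) mod 26 = 17 = R
  M(12) - E(4) = (12-4) mod 26 = 8 = I
  I(8) - P(15) = (8-15) mod 26 = 19 = T
  C(2) - E(4) = (2-4) mod 26 = 24 = Y
Plaintext: INTEGRITY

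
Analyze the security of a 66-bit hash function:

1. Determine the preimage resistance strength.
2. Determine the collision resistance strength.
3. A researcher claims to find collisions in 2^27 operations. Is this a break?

Step 1: Preimage resistance requires brute-force of 2^66 operations.
Step 2: Collision resistance (birthday bound) = 2^(66/2) = 2^33.
Step 3: The claimed attack costs 2^27 operations.
Step 4: Since 2^27 < 2^33, the claimed attack beats the generic birthday bound, so collision resistance is broken.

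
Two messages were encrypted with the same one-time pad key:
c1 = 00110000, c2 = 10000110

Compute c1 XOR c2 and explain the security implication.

Step 1: c1 XOR c2 = (m1 XOR k) XOR (m2 XOR k).
Step 2: By XOR associativity/commutativity: = m1 XOR m2 XOR k XOR k = m1 XOR m2.
Step 3: 00110000 XOR 10000110 = 10110110 = 182.
Step 4: The key cancels out! An attacker learns m1 XOR m2 = 182, revealing the relationship between plaintexts.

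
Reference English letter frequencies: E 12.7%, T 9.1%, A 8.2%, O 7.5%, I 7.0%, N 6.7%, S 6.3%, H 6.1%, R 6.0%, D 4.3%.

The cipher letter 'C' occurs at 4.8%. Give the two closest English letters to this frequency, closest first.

Step 1: Observed frequency of 'C' is 4.8%.
Step 2: Compute distances to each reference frequency and sort:
  D (4.3%): difference = 0.5% <-- BEST
  R (6.0%): difference = 1.2% <-- RUNNER-UP
  H (6.1%): difference = 1.3%
  S (6.3%): difference = 1.5%
  N (6.7%): difference = 1.9%
Step 3: Most likely is 'D' (4.3%, diff 0.5%); second most likely is 'R' (6.0%, diff 1.2%).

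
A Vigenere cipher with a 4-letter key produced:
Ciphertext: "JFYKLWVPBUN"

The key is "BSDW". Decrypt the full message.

Step 1: Key 'BSDW' has length 4. Extended key: BSDWBSDWBSD
Step 2: Decrypt each position:
  J(9) - B(1) = 8 = I
  F(5) - S(18) = 13 = N
  Y(24) - D(3) = 21 = V
  K(10) - W(22) = 14 = O
  L(11) - B(1) = 10 = K
  W(22) - S(18) = 4 = E
  V(21) - D(3) = 18 = S
  P(15) - W(22) = 19 = T
  B(1) - B(1) = 0 = A
  U(20) - S(18) = 2 = C
  N(13) - D(3) = 10 = K
Plaintext: INVOKESTACK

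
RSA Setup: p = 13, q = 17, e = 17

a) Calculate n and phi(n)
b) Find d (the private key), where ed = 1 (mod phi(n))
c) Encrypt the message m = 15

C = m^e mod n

Step 1: n = 13 * 17 = 221.
Step 2: phi(n) = (13-1)(17-1) = 12 * 16 = 192.
Step 3: Find d = 17^(-1) mod 192 = 113.
  Verify: 17 * 113 = 1921 = 1 (mod 192).
Step 4: C = 15^17 mod 221 = 32.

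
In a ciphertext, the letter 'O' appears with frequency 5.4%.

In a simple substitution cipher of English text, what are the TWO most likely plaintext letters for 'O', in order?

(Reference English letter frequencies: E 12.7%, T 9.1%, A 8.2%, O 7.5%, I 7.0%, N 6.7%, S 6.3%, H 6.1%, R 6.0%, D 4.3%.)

Step 1: Observed frequency of 'O' is 5.4%.
Step 2: Compute distances to each reference frequency and sort:
  R (6.0%): difference = 0.6% <-- BEST
  H (6.1%): difference = 0.7% <-- RUNNER-UP
  S (6.3%): difference = 0.9%
  D (4.3%): difference = 1.1%
  N (6.7%): difference = 1.3%
Step 3: Most likely is 'R' (6.0%, diff 0.6%); second most likely is 'H' (6.1%, diff 0.7%).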